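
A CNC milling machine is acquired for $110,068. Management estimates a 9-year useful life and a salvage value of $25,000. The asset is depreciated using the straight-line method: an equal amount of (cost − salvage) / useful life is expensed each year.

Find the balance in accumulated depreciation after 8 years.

Depreciable base = $110,068 − $25,000 = $85,068.
Annual expense = $85,068 / 9 = $9,452.
End of year 1: book value $100,616.
End of year 2: book value $91,164.
End of year 3: book value $81,712.
End of year 4: book value $72,260.
End of year 5: book value $62,808.
End of year 6: book value $53,356.
End of year 7: book value $43,904.
End of year 8: book value $34,452.
Accumulated through year 8 = $110,068 − $34,452 = $75,616.

$75,616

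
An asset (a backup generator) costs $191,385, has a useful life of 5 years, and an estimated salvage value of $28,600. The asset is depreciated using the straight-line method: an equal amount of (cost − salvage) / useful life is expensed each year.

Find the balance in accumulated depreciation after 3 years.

$97,671

Depreciable base = $191,385 − $28,600 = $162,785.
Annual expense = $162,785 / 5 = $32,557.
End of year 1: book value $158,828.
End of year 2: book value $126,271.
End of year 3: book value $93,714.
Accumulated through year 3 = $191,385 − $93,714 = $97,671.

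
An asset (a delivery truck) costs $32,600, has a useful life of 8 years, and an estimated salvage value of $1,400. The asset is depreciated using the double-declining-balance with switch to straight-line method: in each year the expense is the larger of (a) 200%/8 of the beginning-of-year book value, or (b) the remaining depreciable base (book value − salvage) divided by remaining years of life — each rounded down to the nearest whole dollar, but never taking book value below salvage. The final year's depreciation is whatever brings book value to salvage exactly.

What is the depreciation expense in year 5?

$2,579

Depreciable base = $32,600 − $1,400 = $31,200.
Year 1: DB = ⌊$32,600 × 200%/8⌋ = $8,150; SL = ⌊$31,200/8⌋ = $3,900 → take DB $8,150. Book value $24,450.
Year 2: DB = ⌊$24,450 × 200%/8⌋ = $6,112; SL = ⌊$23,050/7⌋ = $3,292 → take DB $6,112. Book value $18,338.
Year 3: DB = ⌊$18,338 × 200%/8⌋ = $4,584; SL = ⌊$16,938/6⌋ = $2,823 → take DB $4,584. Book value $13,754.
Year 4: DB = ⌊$13,754 × 200%/8⌋ = $3,438; SL = ⌊$12,354/5⌋ = $2,470 → take DB $3,438. Book value $10,316.
Year 5: DB = ⌊$10,316 × 200%/8⌋ = $2,579; SL = ⌊$8,916/4⌋ = $2,229 → take DB $2,579. Book value $7,737.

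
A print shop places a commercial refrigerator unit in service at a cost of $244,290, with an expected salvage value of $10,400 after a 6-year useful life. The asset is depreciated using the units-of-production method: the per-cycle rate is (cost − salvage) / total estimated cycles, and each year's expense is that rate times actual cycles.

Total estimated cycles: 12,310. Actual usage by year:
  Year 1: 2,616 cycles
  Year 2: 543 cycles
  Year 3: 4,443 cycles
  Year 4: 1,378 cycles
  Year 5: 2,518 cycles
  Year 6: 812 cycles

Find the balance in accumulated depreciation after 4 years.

$170,620

Depreciable base = $244,290 − $10,400 = $233,890.
Rate = $233,890 / 12,310 cycles = $19 per cycle.
Year 1: 2,616 × $19 = $49,704. Book value $194,586.
Year 2: 543 × $19 = $10,317. Book value $184,269.
Year 3: 4,443 × $19 = $84,417. Book value $99,852.
Year 4: 1,378 × $19 = $26,182. Book value $73,670.
Accumulated through year 4 = $244,290 − $73,670 = $170,620.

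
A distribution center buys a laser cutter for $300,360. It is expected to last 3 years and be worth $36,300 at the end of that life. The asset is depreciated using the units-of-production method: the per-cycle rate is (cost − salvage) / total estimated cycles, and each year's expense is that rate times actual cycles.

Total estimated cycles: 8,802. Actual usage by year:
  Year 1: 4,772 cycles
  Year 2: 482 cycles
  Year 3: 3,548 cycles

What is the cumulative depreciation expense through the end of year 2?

$157,620

Depreciable base = $300,360 − $36,300 = $264,060.
Rate = $264,060 / 8,802 cycles = $30 per cycle.
Year 1: 4,772 × $30 = $143,160. Book value $157,200.
Year 2: 482 × $30 = $14,460. Book value $142,740.
Accumulated through year 2 = $300,360 − $142,740 = $157,620.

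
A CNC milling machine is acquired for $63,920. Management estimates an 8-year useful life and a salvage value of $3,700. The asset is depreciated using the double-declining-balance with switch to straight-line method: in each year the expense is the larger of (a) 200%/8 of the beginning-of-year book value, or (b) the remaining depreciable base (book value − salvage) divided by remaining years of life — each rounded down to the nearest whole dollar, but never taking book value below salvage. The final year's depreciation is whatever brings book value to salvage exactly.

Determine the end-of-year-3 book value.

Depreciable base = $63,920 − $3,700 = $60,220.
Year 1: DB = ⌊$63,920 × 200%/8⌋ = $15,980; SL = ⌊$60,220/8⌋ = $7,527 → take DB $15,980. Book value $47,940.
Year 2: DB = ⌊$47,940 × 200%/8⌋ = $11,985; SL = ⌊$44,240/7⌋ = $6,320 → take DB $11,985. Book value $35,955.
Year 3: DB = ⌊$35,955 × 200%/8⌋ = $8,988; SL = ⌊$32,255/6⌋ = $5,375 → take DB $8,988. Book value $26,967.

$26,967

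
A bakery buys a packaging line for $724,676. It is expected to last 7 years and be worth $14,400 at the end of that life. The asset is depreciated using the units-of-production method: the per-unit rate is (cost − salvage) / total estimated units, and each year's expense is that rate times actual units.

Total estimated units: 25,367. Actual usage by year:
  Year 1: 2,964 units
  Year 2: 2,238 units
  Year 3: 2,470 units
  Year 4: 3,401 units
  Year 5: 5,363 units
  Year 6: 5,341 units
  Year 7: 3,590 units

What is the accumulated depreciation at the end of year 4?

$310,044

Depreciable base = $724,676 − $14,400 = $710,276.
Rate = $710,276 / 25,367 units = $28 per unit.
Year 1: 2,964 × $28 = $82,992. Book value $641,684.
Year 2: 2,238 × $28 = $62,664. Book value $579,020.
Year 3: 2,470 × $28 = $69,160. Book value $509,860.
Year 4: 3,401 × $28 = $95,228. Book value $414,632.
Accumulated through year 4 = $724,676 − $414,632 = $310,044.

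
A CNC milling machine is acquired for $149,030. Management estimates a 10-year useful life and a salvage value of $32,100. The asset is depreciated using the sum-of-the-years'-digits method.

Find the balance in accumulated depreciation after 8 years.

$110,552

Depreciable base = $149,030 − $32,100 = $116,930.
Sum of the years' digits = 10+9+8+7+6+5+4+3+2+1 = 55.
Year 1: $116,930 × 10/55 = $21,260. Book value $127,770.
Year 2: $116,930 × 9/55 = $19,134. Book value $108,636.
Year 3: $116,930 × 8/55 = $17,008. Book value $91,628.
Year 4: $116,930 × 7/55 = $14,882. Book value $76,746.
Year 5: $116,930 × 6/55 = $12,756. Book value $63,990.
Year 6: $116,930 × 5/55 = $10,630. Book value $53,360.
Year 7: $116,930 × 4/55 = $8,504. Book value $44,856.
Year 8: $116,930 × 3/55 = $6,378. Book value $38,478.
Accumulated through year 8 = $149,030 − $38,478 = $110,552.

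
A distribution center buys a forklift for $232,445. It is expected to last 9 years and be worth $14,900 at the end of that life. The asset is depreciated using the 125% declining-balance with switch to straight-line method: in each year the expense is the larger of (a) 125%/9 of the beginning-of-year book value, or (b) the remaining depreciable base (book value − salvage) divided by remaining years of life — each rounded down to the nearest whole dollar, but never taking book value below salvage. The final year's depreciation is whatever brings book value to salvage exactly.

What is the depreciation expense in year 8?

Depreciable base = $232,445 − $14,900 = $217,545.
Year 1: DB = ⌊$232,445 × 125%/9⌋ = $32,284; SL = ⌊$217,545/9⌋ = $24,171 → take DB $32,284. Book value $200,161.
Year 2: DB = ⌊$200,161 × 125%/9⌋ = $27,800; SL = ⌊$185,261/8⌋ = $23,157 → take DB $27,800. Book value $172,361.
Year 3: DB = ⌊$172,361 × 125%/9⌋ = $23,939; SL = ⌊$157,461/7⌋ = $22,494 → take DB $23,939. Book value $148,422.
Year 4: DB = ⌊$148,422 × 125%/9⌋ = $20,614; SL = ⌊$133,522/6⌋ = $22,253 → take SL $22,253. Book value $126,169.
Year 5: DB = ⌊$126,169 × 125%/9⌋ = $17,523; SL = ⌊$111,269/5⌋ = $22,253 → take SL $22,253. Book value $103,916.
Year 6: DB = ⌊$103,916 × 125%/9⌋ = $14,432; SL = ⌊$89,016/4⌋ = $22,254 → take SL $22,254. Book value $81,662.
Year 7: DB = ⌊$81,662 × 125%/9⌋ = $11,341; SL = ⌊$66,762/3⌋ = $22,254 → take SL $22,254. Book value $59,408.
Year 8: DB = ⌊$59,408 × 125%/9⌋ = $8,251; SL = ⌊$44,508/2⌋ = $22,254 → take SL $22,254. Book value $37,154.

$22,254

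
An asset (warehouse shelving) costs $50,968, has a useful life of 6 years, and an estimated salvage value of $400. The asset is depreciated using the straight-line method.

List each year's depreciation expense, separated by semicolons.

Depreciable base = $50,968 − $400 = $50,568.
Annual expense = $50,568 / 6 = $8,428.
End of year 1: book value $42,540.
End of year 2: book value $34,112.
End of year 3: book value $25,684.
End of year 4: book value $17,256.
End of year 5: book value $8,828.
End of year 6: book value $400.

$8,428; $8,428; $8,428; $8,428; $8,428; $8,428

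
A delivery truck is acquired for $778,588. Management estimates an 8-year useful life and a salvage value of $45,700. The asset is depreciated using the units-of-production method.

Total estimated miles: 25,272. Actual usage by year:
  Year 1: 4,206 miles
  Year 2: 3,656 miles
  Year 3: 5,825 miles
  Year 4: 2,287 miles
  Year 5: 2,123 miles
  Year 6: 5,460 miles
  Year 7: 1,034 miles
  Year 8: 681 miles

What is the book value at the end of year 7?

Depreciable base = $778,588 − $45,700 = $732,888.
Rate = $732,888 / 25,272 miles = $29 per mile.
Year 1: 4,206 × $29 = $121,974. Book value $656,614.
Year 2: 3,656 × $29 = $106,024. Book value $550,590.
Year 3: 5,825 × $29 = $168,925. Book value $381,665.
Year 4: 2,287 × $29 = $66,323. Book value $315,342.
Year 5: 2,123 × $29 = $61,567. Book value $253,775.
Year 6: 5,460 × $29 = $158,340. Book value $95,435.
Year 7: 1,034 × $29 = $29,986. Book value $65,449.

$65,449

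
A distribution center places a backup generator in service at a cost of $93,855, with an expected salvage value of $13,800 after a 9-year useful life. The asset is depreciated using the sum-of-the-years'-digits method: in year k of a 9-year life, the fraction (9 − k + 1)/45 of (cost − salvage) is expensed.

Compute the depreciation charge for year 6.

Depreciable base = $93,855 − $13,800 = $80,055.
Sum of the years' digits = 9+8+7+6+5+4+3+2+1 = 45.
Year 1: $80,055 × 9/45 = $16,011. Book value $77,844.
Year 2: $80,055 × 8/45 = $14,232. Book value $63,612.
Year 3: $80,055 × 7/45 = $12,453. Book value $51,159.
Year 4: $80,055 × 6/45 = $10,674. Book value $40,485.
Year 5: $80,055 × 5/45 = $8,895. Book value $31,590.
Year 6: $80,055 × 4/45 = $7,116. Book value $24,474.

$7,116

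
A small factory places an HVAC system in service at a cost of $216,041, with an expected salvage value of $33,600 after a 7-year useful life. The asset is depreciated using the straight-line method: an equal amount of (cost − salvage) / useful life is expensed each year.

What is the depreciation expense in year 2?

$26,063

Depreciable base = $216,041 − $33,600 = $182,441.
Annual expense = $182,441 / 7 = $26,063.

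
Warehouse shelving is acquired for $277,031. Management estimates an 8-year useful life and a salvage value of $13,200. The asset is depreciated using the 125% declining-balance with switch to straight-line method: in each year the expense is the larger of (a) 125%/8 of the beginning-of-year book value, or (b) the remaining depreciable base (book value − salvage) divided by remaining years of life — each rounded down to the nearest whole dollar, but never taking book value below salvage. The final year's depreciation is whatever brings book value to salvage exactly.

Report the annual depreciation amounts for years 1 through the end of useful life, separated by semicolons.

$43,286; $36,522; $30,816; $30,641; $30,641; $30,641; $30,642; $30,642

Depreciable base = $277,031 − $13,200 = $263,831.
Year 1: DB = ⌊$277,031 × 125%/8⌋ = $43,286; SL = ⌊$263,831/8⌋ = $32,978 → take DB $43,286. Book value $233,745.
Year 2: DB = ⌊$233,745 × 125%/8⌋ = $36,522; SL = ⌊$220,545/7⌋ = $31,506 → take DB $36,522. Book value $197,223.
Year 3: DB = ⌊$197,223 × 125%/8⌋ = $30,816; SL = ⌊$184,023/6⌋ = $30,670 → take DB $30,816. Book value $166,407.
Year 4: DB = ⌊$166,407 × 125%/8⌋ = $26,001; SL = ⌊$153,207/5⌋ = $30,641 → take SL $30,641. Book value $135,766.
Year 5: DB = ⌊$135,766 × 125%/8⌋ = $21,213; SL = ⌊$122,566/4⌋ = $30,641 → take SL $30,641. Book value $105,125.
Year 6: DB = ⌊$105,125 × 125%/8⌋ = $16,425; SL = ⌊$91,925/3⌋ = $30,641 → take SL $30,641. Book value $74,484.
Year 7: DB = ⌊$74,484 × 125%/8⌋ = $11,638; SL = ⌊$61,284/2⌋ = $30,642 → take SL $30,642. Book value $43,842.
Year 8 (final): $43,842 − $13,200 = $30,642. Book value $13,200.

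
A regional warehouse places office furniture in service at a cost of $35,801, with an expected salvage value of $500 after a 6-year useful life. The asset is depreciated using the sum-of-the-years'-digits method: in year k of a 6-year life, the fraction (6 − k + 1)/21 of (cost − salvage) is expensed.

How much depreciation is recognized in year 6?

Depreciable base = $35,801 − $500 = $35,301.
Sum of the years' digits = 6+5+4+3+2+1 = 21.
Year 1: $35,301 × 6/21 = $10,086. Book value $25,715.
Year 2: $35,301 × 5/21 = $8,405. Book value $17,310.
Year 3: $35,301 × 4/21 = $6,724. Book value $10,586.
Year 4: $35,301 × 3/21 = $5,043. Book value $5,543.
Year 5: $35,301 × 2/21 = $3,362. Book value $2,181.
Year 6: $35,301 × 1/21 = $1,681. Book value $500.

$1,681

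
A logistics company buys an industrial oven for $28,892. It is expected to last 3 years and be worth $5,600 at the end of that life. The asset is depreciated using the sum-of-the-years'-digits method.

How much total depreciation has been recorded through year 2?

$19,410

Depreciable base = $28,892 − $5,600 = $23,292.
Sum of the years' digits = 3+2+1 = 6.
Year 1: $23,292 × 3/6 = $11,646. Book value $17,246.
Year 2: $23,292 × 2/6 = $7,764. Book value $9,482.
Accumulated through year 2 = $28,892 − $9,482 = $19,410.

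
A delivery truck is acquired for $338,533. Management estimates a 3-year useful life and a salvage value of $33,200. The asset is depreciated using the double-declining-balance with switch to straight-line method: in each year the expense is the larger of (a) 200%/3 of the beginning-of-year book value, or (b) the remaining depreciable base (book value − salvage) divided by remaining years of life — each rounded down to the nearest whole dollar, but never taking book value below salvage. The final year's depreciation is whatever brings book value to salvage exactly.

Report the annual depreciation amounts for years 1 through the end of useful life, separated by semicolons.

$225,688; $75,230; $4,415

Depreciable base = $338,533 − $33,200 = $305,333.
Year 1: DB = ⌊$338,533 × 200%/3⌋ = $225,688; SL = ⌊$305,333/3⌋ = $101,777 → take DB $225,688. Book value $112,845.
Year 2: DB = ⌊$112,845 × 200%/3⌋ = $75,230; SL = ⌊$79,645/2⌋ = $39,822 → take DB $75,230. Book value $37,615.
Year 3 (final): $37,615 − $33,200 = $4,415. Book value $33,200.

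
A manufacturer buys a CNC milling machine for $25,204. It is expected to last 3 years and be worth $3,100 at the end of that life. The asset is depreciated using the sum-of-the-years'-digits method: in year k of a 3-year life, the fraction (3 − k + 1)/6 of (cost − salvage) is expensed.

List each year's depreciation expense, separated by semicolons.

Depreciable base = $25,204 − $3,100 = $22,104.
Sum of the years' digits = 3+2+1 = 6.
Year 1: $22,104 × 3/6 = $11,052. Book value $14,152.
Year 2: $22,104 × 2/6 = $7,368. Book value $6,784.
Year 3: $22,104 × 1/6 = $3,684. Book value $3,100.

$11,052; $7,368; $3,684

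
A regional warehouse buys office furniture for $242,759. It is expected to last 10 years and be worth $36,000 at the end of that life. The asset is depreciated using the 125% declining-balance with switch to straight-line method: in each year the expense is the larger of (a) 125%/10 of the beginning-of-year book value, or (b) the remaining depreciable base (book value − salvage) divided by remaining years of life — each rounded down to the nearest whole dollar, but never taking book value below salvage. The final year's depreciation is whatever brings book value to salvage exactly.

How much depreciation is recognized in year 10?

Depreciable base = $242,759 − $36,000 = $206,759.
Year 1: DB = ⌊$242,759 × 125%/10⌋ = $30,344; SL = ⌊$206,759/10⌋ = $20,675 → take DB $30,344. Book value $212,415.
Year 2: DB = ⌊$212,415 × 125%/10⌋ = $26,551; SL = ⌊$176,415/9⌋ = $19,601 → take DB $26,551. Book value $185,864.
Year 3: DB = ⌊$185,864 × 125%/10⌋ = $23,233; SL = ⌊$149,864/8⌋ = $18,733 → take DB $23,233. Book value $162,631.
Year 4: DB = ⌊$162,631 × 125%/10⌋ = $20,328; SL = ⌊$126,631/7⌋ = $18,090 → take DB $20,328. Book value $142,303.
Year 5: DB = ⌊$142,303 × 125%/10⌋ = $17,787; SL = ⌊$106,303/6⌋ = $17,717 → take DB $17,787. Book value $124,516.
Year 6: DB = ⌊$124,516 × 125%/10⌋ = $15,564; SL = ⌊$88,516/5⌋ = $17,703 → take SL $17,703. Book value $106,813.
Year 7: DB = ⌊$106,813 × 125%/10⌋ = $13,351; SL = ⌊$70,813/4⌋ = $17,703 → take SL $17,703. Book value $89,110.
Year 8: DB = ⌊$89,110 × 125%/10⌋ = $11,138; SL = ⌊$53,110/3⌋ = $17,703 → take SL $17,703. Book value $71,407.
Year 9: DB = ⌊$71,407 × 125%/10⌋ = $8,925; SL = ⌊$35,407/2⌋ = $17,703 → take SL $17,703. Book value $53,704.
Year 10 (final): $53,704 − $36,000 = $17,704. Book value $36,000.

$17,704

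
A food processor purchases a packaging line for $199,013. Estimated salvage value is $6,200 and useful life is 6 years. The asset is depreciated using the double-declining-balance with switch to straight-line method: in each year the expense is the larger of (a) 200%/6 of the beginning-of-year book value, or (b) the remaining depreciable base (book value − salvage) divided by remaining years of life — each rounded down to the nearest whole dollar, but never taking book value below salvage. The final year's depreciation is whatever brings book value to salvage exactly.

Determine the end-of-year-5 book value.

Depreciable base = $199,013 − $6,200 = $192,813.
Year 1: DB = ⌊$199,013 × 200%/6⌋ = $66,337; SL = ⌊$192,813/6⌋ = $32,135 → take DB $66,337. Book value $132,676.
Year 2: DB = ⌊$132,676 × 200%/6⌋ = $44,225; SL = ⌊$126,476/5⌋ = $25,295 → take DB $44,225. Book value $88,451.
Year 3: DB = ⌊$88,451 × 200%/6⌋ = $29,483; SL = ⌊$82,251/4⌋ = $20,562 → take DB $29,483. Book value $58,968.
Year 4: DB = ⌊$58,968 × 200%/6⌋ = $19,656; SL = ⌊$52,768/3⌋ = $17,589 → take DB $19,656. Book value $39,312.
Year 5: DB = ⌊$39,312 × 200%/6⌋ = $13,104; SL = ⌊$33,112/2⌋ = $16,556 → take SL $16,556. Book value $22,756.

$22,756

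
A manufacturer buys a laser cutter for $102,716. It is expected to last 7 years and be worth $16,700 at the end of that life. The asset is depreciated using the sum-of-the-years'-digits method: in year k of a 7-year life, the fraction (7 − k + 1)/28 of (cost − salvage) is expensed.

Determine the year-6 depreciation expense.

$6,144

Depreciable base = $102,716 − $16,700 = $86,016.
Sum of the years' digits = 7+6+5+4+3+2+1 = 28.
Year 1: $86,016 × 7/28 = $21,504. Book value $81,212.
Year 2: $86,016 × 6/28 = $18,432. Book value $62,780.
Year 3: $86,016 × 5/28 = $15,360. Book value $47,420.
Year 4: $86,016 × 4/28 = $12,288. Book value $35,132.
Year 5: $86,016 × 3/28 = $9,216. Book value $25,916.
Year 6: $86,016 × 2/28 = $6,144. Book value $19,772.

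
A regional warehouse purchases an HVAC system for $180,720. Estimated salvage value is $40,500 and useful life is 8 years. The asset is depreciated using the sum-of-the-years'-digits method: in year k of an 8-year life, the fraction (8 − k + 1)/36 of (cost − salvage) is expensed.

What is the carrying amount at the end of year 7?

$44,395

Depreciable base = $180,720 − $40,500 = $140,220.
Sum of the years' digits = 8+7+6+5+4+3+2+1 = 36.
Year 1: $140,220 × 8/36 = $31,160. Book value $149,560.
Year 2: $140,220 × 7/36 = $27,265. Book value $122,295.
Year 3: $140,220 × 6/36 = $23,370. Book value $98,925.
Year 4: $140,220 × 5/36 = $19,475. Book value $79,450.
Year 5: $140,220 × 4/36 = $15,580. Book value $63,870.
Year 6: $140,220 × 3/36 = $11,685. Book value $52,185.
Year 7: $140,220 × 2/36 = $7,790. Book value $44,395.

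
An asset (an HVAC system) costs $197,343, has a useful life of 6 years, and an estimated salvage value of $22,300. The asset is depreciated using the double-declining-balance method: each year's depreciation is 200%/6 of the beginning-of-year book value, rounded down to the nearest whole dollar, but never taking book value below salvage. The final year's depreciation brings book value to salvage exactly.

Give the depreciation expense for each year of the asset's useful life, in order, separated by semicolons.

$65,781; $43,854; $29,236; $19,490; $12,994; $3,688

Depreciable base = $197,343 − $22,300 = $175,043.
Year 1: ⌊$197,343 × 200%/6⌋ = $65,781. Book value $131,562.
Year 2: ⌊$131,562 × 200%/6⌋ = $43,854. Book value $87,708.
Year 3: ⌊$87,708 × 200%/6⌋ = $29,236. Book value $58,472.
Year 4: ⌊$58,472 × 200%/6⌋ = $19,490. Book value $38,982.
Year 5: ⌊$38,982 × 200%/6⌋ = $12,994. Book value $25,988.
Year 6 (final): $25,988 − $22,300 = $3,688. Book value $22,300.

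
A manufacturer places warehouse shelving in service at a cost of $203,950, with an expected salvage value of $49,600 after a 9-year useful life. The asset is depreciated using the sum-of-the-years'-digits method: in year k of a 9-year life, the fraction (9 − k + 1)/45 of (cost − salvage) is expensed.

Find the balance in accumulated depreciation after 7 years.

$144,060

Depreciable base = $203,950 − $49,600 = $154,350.
Sum of the years' digits = 9+8+7+6+5+4+3+2+1 = 45.
Year 1: $154,350 × 9/45 = $30,870. Book value $173,080.
Year 2: $154,350 × 8/45 = $27,440. Book value $145,640.
Year 3: $154,350 × 7/45 = $24,010. Book value $121,630.
Year 4: $154,350 × 6/45 = $20,580. Book value $101,050.
Year 5: $154,350 × 5/45 = $17,150. Book value $83,900.
Year 6: $154,350 × 4/45 = $13,720. Book value $70,180.
Year 7: $154,350 × 3/45 = $10,290. Book value $59,890.
Accumulated through year 7 = $203,950 − $59,890 = $144,060.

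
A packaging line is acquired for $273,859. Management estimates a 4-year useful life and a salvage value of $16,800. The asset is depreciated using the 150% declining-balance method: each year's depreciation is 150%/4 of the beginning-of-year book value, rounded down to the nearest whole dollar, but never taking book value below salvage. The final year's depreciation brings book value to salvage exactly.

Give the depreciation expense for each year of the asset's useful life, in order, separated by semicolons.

Depreciable base = $273,859 − $16,800 = $257,059.
Year 1: ⌊$273,859 × 150%/4⌋ = $102,697. Book value $171,162.
Year 2: ⌊$171,162 × 150%/4⌋ = $64,185. Book value $106,977.
Year 3: ⌊$106,977 × 150%/4⌋ = $40,116. Book value $66,861.
Year 4 (final): $66,861 − $16,800 = $50,061. Book value $16,800.

$102,697; $64,185; $40,116; $50,061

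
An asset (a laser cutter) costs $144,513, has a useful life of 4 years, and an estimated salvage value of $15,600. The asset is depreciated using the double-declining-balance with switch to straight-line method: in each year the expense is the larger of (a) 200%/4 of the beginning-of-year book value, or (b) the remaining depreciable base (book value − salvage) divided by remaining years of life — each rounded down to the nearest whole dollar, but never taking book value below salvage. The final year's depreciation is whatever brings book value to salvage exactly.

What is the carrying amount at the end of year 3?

$18,065

Depreciable base = $144,513 − $15,600 = $128,913.
Year 1: DB = ⌊$144,513 × 200%/4⌋ = $72,256; SL = ⌊$128,913/4⌋ = $32,228 → take DB $72,256. Book value $72,257.
Year 2: DB = ⌊$72,257 × 200%/4⌋ = $36,128; SL = ⌊$56,657/3⌋ = $18,885 → take DB $36,128. Book value $36,129.
Year 3: DB = ⌊$36,129 × 200%/4⌋ = $18,064; SL = ⌊$20,529/2⌋ = $10,264 → take DB $18,064. Book value $18,065.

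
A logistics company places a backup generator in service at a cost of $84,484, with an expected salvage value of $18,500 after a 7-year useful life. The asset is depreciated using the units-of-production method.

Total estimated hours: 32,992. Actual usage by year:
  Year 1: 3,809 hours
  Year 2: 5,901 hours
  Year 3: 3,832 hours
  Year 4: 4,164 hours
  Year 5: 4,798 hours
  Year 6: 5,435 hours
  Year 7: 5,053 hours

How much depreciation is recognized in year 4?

Depreciable base = $84,484 − $18,500 = $65,984.
Rate = $65,984 / 32,992 hours = $2 per hour.
Year 1: 3,809 × $2 = $7,618. Book value $76,866.
Year 2: 5,901 × $2 = $11,802. Book value $65,064.
Year 3: 3,832 × $2 = $7,664. Book value $57,400.
Year 4: 4,164 × $2 = $8,328. Book value $49,072.

$8,328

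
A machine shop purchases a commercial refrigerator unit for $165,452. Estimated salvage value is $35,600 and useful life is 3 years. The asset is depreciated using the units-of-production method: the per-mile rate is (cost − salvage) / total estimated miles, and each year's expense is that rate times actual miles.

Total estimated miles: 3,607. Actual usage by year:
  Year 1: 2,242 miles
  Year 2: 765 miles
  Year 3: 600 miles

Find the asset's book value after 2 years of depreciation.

Depreciable base = $165,452 − $35,600 = $129,852.
Rate = $129,852 / 3,607 miles = $36 per mile.
Year 1: 2,242 × $36 = $80,712. Book value $84,740.
Year 2: 765 × $36 = $27,540. Book value $57,200.

$57,200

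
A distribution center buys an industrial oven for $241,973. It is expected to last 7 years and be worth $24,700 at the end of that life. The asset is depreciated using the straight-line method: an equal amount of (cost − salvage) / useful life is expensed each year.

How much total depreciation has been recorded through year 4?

Depreciable base = $241,973 − $24,700 = $217,273.
Annual expense = $217,273 / 7 = $31,039.
End of year 1: book value $210,934.
End of year 2: book value $179,895.
End of year 3: book value $148,856.
End of year 4: book value $117,817.
Accumulated through year 4 = $241,973 − $117,817 = $124,156.

$124,156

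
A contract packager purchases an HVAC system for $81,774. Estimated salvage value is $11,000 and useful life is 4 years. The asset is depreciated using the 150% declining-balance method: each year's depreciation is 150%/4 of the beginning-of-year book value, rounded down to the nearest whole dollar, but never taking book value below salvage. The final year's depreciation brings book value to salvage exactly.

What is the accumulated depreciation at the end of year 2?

Depreciable base = $81,774 − $11,000 = $70,774.
Year 1: ⌊$81,774 × 150%/4⌋ = $30,665. Book value $51,109.
Year 2: ⌊$51,109 × 150%/4⌋ = $19,165. Book value $31,944.
Accumulated through year 2 = $81,774 − $31,944 = $49,830.

$49,830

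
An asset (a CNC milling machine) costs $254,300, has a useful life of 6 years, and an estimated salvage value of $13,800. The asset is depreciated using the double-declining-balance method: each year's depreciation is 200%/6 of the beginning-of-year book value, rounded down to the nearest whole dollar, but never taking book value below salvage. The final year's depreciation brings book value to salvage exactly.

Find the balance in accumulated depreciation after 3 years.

$178,951

Depreciable base = $254,300 − $13,800 = $240,500.
Year 1: ⌊$254,300 × 200%/6⌋ = $84,766. Book value $169,534.
Year 2: ⌊$169,534 × 200%/6⌋ = $56,511. Book value $113,023.
Year 3: ⌊$113,023 × 200%/6⌋ = $37,674. Book value $75,349.
Accumulated through year 3 = $254,300 − $75,349 = $178,951.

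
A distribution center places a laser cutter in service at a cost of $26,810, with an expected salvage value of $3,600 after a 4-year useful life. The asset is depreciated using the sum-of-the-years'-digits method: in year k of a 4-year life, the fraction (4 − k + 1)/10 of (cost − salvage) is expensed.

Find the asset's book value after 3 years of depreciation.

Depreciable base = $26,810 − $3,600 = $23,210.
Sum of the years' digits = 4+3+2+1 = 10.
Year 1: $23,210 × 4/10 = $9,284. Book value $17,526.
Year 2: $23,210 × 3/10 = $6,963. Book value $10,563.
Year 3: $23,210 × 2/10 = $4,642. Book value $5,921.

$5,921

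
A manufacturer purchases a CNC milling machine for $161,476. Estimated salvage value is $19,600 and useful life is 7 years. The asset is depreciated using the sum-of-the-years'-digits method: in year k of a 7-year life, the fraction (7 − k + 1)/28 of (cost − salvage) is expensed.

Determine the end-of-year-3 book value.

Depreciable base = $161,476 − $19,600 = $141,876.
Sum of the years' digits = 7+6+5+4+3+2+1 = 28.
Year 1: $141,876 × 7/28 = $35,469. Book value $126,007.
Year 2: $141,876 × 6/28 = $30,402. Book value $95,605.
Year 3: $141,876 × 5/28 = $25,335. Book value $70,270.

$70,270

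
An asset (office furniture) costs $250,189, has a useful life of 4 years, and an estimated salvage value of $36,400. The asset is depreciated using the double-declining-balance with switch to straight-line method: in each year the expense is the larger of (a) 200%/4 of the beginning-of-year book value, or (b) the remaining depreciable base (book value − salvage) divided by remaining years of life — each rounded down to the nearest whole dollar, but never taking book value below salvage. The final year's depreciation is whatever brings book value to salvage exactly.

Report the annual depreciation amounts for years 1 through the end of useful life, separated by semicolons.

Depreciable base = $250,189 − $36,400 = $213,789.
Year 1: DB = ⌊$250,189 × 200%/4⌋ = $125,094; SL = ⌊$213,789/4⌋ = $53,447 → take DB $125,094. Book value $125,095.
Year 2: DB = ⌊$125,095 × 200%/4⌋ = $62,547; SL = ⌊$88,695/3⌋ = $29,565 → take DB $62,547. Book value $62,548.
Year 3: DB = ⌊$62,548 × 200%/4⌋ = $31,274; SL = ⌊$26,148/2⌋ = $13,074 → take DB $31,274, capped at $26,148. Book value $36,400.
Year 4 (final): $36,400 − $36,400 = $0. Book value $36,400.

$125,094; $62,547; $26,148; $0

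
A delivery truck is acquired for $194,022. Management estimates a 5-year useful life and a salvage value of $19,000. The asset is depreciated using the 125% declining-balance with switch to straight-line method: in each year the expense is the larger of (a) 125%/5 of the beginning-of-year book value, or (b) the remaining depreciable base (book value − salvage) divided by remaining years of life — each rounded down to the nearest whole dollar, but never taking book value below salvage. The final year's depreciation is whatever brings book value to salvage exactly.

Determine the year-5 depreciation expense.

Depreciable base = $194,022 − $19,000 = $175,022.
Year 1: DB = ⌊$194,022 × 125%/5⌋ = $48,505; SL = ⌊$175,022/5⌋ = $35,004 → take DB $48,505. Book value $145,517.
Year 2: DB = ⌊$145,517 × 125%/5⌋ = $36,379; SL = ⌊$126,517/4⌋ = $31,629 → take DB $36,379. Book value $109,138.
Year 3: DB = ⌊$109,138 × 125%/5⌋ = $27,284; SL = ⌊$90,138/3⌋ = $30,046 → take SL $30,046. Book value $79,092.
Year 4: DB = ⌊$79,092 × 125%/5⌋ = $19,773; SL = ⌊$60,092/2⌋ = $30,046 → take SL $30,046. Book value $49,046.
Year 5 (final): $49,046 − $19,000 = $30,046. Book value $19,000.

$30,046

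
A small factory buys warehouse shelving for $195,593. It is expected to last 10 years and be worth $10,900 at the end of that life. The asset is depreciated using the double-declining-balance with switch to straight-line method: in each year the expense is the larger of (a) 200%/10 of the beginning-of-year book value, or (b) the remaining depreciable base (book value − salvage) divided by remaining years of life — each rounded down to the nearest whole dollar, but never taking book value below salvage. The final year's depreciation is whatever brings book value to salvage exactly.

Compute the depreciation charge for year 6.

Depreciable base = $195,593 − $10,900 = $184,693.
Year 1: DB = ⌊$195,593 × 200%/10⌋ = $39,118; SL = ⌊$184,693/10⌋ = $18,469 → take DB $39,118. Book value $156,475.
Year 2: DB = ⌊$156,475 × 200%/10⌋ = $31,295; SL = ⌊$145,575/9⌋ = $16,175 → take DB $31,295. Book value $125,180.
Year 3: DB = ⌊$125,180 × 200%/10⌋ = $25,036; SL = ⌊$114,280/8⌋ = $14,285 → take DB $25,036. Book value $100,144.
Year 4: DB = ⌊$100,144 × 200%/10⌋ = $20,028; SL = ⌊$89,244/7⌋ = $12,749 → take DB $20,028. Book value $80,116.
Year 5: DB = ⌊$80,116 × 200%/10⌋ = $16,023; SL = ⌊$69,216/6⌋ = $11,536 → take DB $16,023. Book value $64,093.
Year 6: DB = ⌊$64,093 × 200%/10⌋ = $12,818; SL = ⌊$53,193/5⌋ = $10,638 → take DB $12,818. Book value $51,275.

$12,818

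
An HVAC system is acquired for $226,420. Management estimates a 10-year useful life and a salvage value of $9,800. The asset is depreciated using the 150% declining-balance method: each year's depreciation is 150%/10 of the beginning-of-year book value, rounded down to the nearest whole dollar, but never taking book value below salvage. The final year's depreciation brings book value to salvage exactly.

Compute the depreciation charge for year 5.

Depreciable base = $226,420 − $9,800 = $216,620.
Year 1: ⌊$226,420 × 150%/10⌋ = $33,963. Book value $192,457.
Year 2: ⌊$192,457 × 150%/10⌋ = $28,868. Book value $163,589.
Year 3: ⌊$163,589 × 150%/10⌋ = $24,538. Book value $139,051.
Year 4: ⌊$139,051 × 150%/10⌋ = $20,857. Book value $118,194.
Year 5: ⌊$118,194 × 150%/10⌋ = $17,729. Book value $100,465.

$17,729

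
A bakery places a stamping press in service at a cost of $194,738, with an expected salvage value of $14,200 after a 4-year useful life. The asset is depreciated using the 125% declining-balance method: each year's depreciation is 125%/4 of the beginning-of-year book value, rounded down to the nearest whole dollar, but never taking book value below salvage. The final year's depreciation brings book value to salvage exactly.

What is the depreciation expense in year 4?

$49,081

Depreciable base = $194,738 − $14,200 = $180,538.
Year 1: ⌊$194,738 × 125%/4⌋ = $60,855. Book value $133,883.
Year 2: ⌊$133,883 × 125%/4⌋ = $41,838. Book value $92,045.
Year 3: ⌊$92,045 × 125%/4⌋ = $28,764. Book value $63,281.
Year 4 (final): $63,281 − $14,200 = $49,081. Book value $14,200.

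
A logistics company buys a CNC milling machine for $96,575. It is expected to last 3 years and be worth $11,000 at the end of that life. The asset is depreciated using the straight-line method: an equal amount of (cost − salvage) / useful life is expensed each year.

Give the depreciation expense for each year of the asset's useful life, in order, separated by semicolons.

Depreciable base = $96,575 − $11,000 = $85,575.
Annual expense = $85,575 / 3 = $28,525.
End of year 1: book value $68,050.
End of year 2: book value $39,525.
End of year 3: book value $11,000.

$28,525; $28,525; $28,525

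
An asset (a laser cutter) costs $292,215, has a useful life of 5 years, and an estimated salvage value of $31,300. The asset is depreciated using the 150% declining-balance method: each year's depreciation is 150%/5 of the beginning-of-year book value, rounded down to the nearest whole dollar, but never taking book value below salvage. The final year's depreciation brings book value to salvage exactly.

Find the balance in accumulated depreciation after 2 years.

Depreciable base = $292,215 − $31,300 = $260,915.
Year 1: ⌊$292,215 × 150%/5⌋ = $87,664. Book value $204,551.
Year 2: ⌊$204,551 × 150%/5⌋ = $61,365. Book value $143,186.
Accumulated through year 2 = $292,215 − $143,186 = $149,029.

$149,029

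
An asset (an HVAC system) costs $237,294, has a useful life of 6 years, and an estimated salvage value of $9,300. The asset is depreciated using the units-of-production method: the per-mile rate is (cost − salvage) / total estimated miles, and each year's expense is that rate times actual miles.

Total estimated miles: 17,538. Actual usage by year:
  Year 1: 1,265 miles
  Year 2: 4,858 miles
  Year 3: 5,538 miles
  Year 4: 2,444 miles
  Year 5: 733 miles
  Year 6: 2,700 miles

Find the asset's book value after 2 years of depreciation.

Depreciable base = $237,294 − $9,300 = $227,994.
Rate = $227,994 / 17,538 miles = $13 per mile.
Year 1: 1,265 × $13 = $16,445. Book value $220,849.
Year 2: 4,858 × $13 = $63,154. Book value $157,695.

$157,695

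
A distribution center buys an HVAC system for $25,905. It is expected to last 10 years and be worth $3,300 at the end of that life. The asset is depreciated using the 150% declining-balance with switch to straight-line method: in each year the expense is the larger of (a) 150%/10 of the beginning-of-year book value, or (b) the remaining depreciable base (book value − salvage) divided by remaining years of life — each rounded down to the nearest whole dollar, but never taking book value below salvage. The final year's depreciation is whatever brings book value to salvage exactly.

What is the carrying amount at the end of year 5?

$11,496

Depreciable base = $25,905 − $3,300 = $22,605.
Year 1: DB = ⌊$25,905 × 150%/10⌋ = $3,885; SL = ⌊$22,605/10⌋ = $2,260 → take DB $3,885. Book value $22,020.
Year 2: DB = ⌊$22,020 × 150%/10⌋ = $3,303; SL = ⌊$18,720/9⌋ = $2,080 → take DB $3,303. Book value $18,717.
Year 3: DB = ⌊$18,717 × 150%/10⌋ = $2,807; SL = ⌊$15,417/8⌋ = $1,927 → take DB $2,807. Book value $15,910.
Year 4: DB = ⌊$15,910 × 150%/10⌋ = $2,386; SL = ⌊$12,610/7⌋ = $1,801 → take DB $2,386. Book value $13,524.
Year 5: DB = ⌊$13,524 × 150%/10⌋ = $2,028; SL = ⌊$10,224/6⌋ = $1,704 → take DB $2,028. Book value $11,496.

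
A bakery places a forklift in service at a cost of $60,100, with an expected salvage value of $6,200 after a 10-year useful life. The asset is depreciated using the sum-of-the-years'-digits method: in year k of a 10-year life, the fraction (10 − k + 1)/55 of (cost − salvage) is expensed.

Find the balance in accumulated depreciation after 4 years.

$33,320

Depreciable base = $60,100 − $6,200 = $53,900.
Sum of the years' digits = 10+9+8+7+6+5+4+3+2+1 = 55.
Year 1: $53,900 × 10/55 = $9,800. Book value $50,300.
Year 2: $53,900 × 9/55 = $8,820. Book value $41,480.
Year 3: $53,900 × 8/55 = $7,840. Book value $33,640.
Year 4: $53,900 × 7/55 = $6,860. Book value $26,780.
Accumulated through year 4 = $60,100 − $26,780 = $33,320.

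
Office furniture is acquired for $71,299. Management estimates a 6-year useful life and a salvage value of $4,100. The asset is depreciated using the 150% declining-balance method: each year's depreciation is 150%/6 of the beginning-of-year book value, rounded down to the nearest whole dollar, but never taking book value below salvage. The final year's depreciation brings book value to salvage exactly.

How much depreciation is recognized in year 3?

Depreciable base = $71,299 − $4,100 = $67,199.
Year 1: ⌊$71,299 × 150%/6⌋ = $17,824. Book value $53,475.
Year 2: ⌊$53,475 × 150%/6⌋ = $13,368. Book value $40,107.
Year 3: ⌊$40,107 × 150%/6⌋ = $10,026. Book value $30,081.

$10,026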